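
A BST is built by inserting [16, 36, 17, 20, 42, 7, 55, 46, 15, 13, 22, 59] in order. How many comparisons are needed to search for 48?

Search path for 48: 16 -> 36 -> 42 -> 55 -> 46
Found: False
Comparisons: 5


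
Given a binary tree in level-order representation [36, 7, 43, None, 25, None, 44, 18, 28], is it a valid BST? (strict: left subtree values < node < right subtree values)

Level-order array: [36, 7, 43, None, 25, None, 44, 18, 28]
Validate using subtree bounds (lo, hi): at each node, require lo < value < hi,
then recurse left with hi=value and right with lo=value.
Preorder trace (stopping at first violation):
  at node 36 with bounds (-inf, +inf): OK
  at node 7 with bounds (-inf, 36): OK
  at node 25 with bounds (7, 36): OK
  at node 18 with bounds (7, 25): OK
  at node 28 with bounds (25, 36): OK
  at node 43 with bounds (36, +inf): OK
  at node 44 with bounds (43, +inf): OK
No violation found at any node.
Result: Valid BST


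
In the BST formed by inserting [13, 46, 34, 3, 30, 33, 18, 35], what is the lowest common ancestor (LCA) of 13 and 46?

Tree insertion order: [13, 46, 34, 3, 30, 33, 18, 35]
Tree (level-order array): [13, 3, 46, None, None, 34, None, 30, 35, 18, 33]
In a BST, the LCA of p=13, q=46 is the first node v on the
root-to-leaf path with p <= v <= q (go left if both < v, right if both > v).
Walk from root:
  at 13: 13 <= 13 <= 46, this is the LCA
LCA = 13


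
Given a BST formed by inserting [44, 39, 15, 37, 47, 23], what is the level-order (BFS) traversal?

Tree insertion order: [44, 39, 15, 37, 47, 23]
Tree (level-order array): [44, 39, 47, 15, None, None, None, None, 37, 23]
BFS from the root, enqueuing left then right child of each popped node:
  queue [44] -> pop 44, enqueue [39, 47], visited so far: [44]
  queue [39, 47] -> pop 39, enqueue [15], visited so far: [44, 39]
  queue [47, 15] -> pop 47, enqueue [none], visited so far: [44, 39, 47]
  queue [15] -> pop 15, enqueue [37], visited so far: [44, 39, 47, 15]
  queue [37] -> pop 37, enqueue [23], visited so far: [44, 39, 47, 15, 37]
  queue [23] -> pop 23, enqueue [none], visited so far: [44, 39, 47, 15, 37, 23]
Result: [44, 39, 47, 15, 37, 23]


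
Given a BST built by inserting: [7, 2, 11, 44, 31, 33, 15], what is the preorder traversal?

Tree insertion order: [7, 2, 11, 44, 31, 33, 15]
Tree (level-order array): [7, 2, 11, None, None, None, 44, 31, None, 15, 33]
Preorder traversal: [7, 2, 11, 44, 31, 15, 33]


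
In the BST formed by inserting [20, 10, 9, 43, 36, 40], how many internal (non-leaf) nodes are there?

Tree built from: [20, 10, 9, 43, 36, 40]
Tree (level-order array): [20, 10, 43, 9, None, 36, None, None, None, None, 40]
Rule: An internal node has at least one child.
Per-node child counts:
  node 20: 2 child(ren)
  node 10: 1 child(ren)
  node 9: 0 child(ren)
  node 43: 1 child(ren)
  node 36: 1 child(ren)
  node 40: 0 child(ren)
Matching nodes: [20, 10, 43, 36]
Count of internal (non-leaf) nodes: 4


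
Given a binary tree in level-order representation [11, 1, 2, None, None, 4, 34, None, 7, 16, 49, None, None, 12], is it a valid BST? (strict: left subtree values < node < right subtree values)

Level-order array: [11, 1, 2, None, None, 4, 34, None, 7, 16, 49, None, None, 12]
Validate using subtree bounds (lo, hi): at each node, require lo < value < hi,
then recurse left with hi=value and right with lo=value.
Preorder trace (stopping at first violation):
  at node 11 with bounds (-inf, +inf): OK
  at node 1 with bounds (-inf, 11): OK
  at node 2 with bounds (11, +inf): VIOLATION
Node 2 violates its bound: not (11 < 2 < +inf).
Result: Not a valid BST


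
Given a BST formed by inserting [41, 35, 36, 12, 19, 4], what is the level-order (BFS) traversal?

Tree insertion order: [41, 35, 36, 12, 19, 4]
Tree (level-order array): [41, 35, None, 12, 36, 4, 19]
BFS from the root, enqueuing left then right child of each popped node:
  queue [41] -> pop 41, enqueue [35], visited so far: [41]
  queue [35] -> pop 35, enqueue [12, 36], visited so far: [41, 35]
  queue [12, 36] -> pop 12, enqueue [4, 19], visited so far: [41, 35, 12]
  queue [36, 4, 19] -> pop 36, enqueue [none], visited so far: [41, 35, 12, 36]
  queue [4, 19] -> pop 4, enqueue [none], visited so far: [41, 35, 12, 36, 4]
  queue [19] -> pop 19, enqueue [none], visited so far: [41, 35, 12, 36, 4, 19]
Result: [41, 35, 12, 36, 4, 19]


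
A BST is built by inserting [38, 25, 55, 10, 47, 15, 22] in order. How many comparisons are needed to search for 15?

Search path for 15: 38 -> 25 -> 10 -> 15
Found: True
Comparisons: 4


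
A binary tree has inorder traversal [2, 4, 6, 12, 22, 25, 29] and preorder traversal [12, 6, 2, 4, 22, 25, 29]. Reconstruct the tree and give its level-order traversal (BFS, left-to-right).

Inorder:  [2, 4, 6, 12, 22, 25, 29]
Preorder: [12, 6, 2, 4, 22, 25, 29]
Algorithm: preorder visits root first, so consume preorder in order;
for each root, split the current inorder slice at that value into
left-subtree inorder and right-subtree inorder, then recurse.
Recursive splits:
  root=12; inorder splits into left=[2, 4, 6], right=[22, 25, 29]
  root=6; inorder splits into left=[2, 4], right=[]
  root=2; inorder splits into left=[], right=[4]
  root=4; inorder splits into left=[], right=[]
  root=22; inorder splits into left=[], right=[25, 29]
  root=25; inorder splits into left=[], right=[29]
  root=29; inorder splits into left=[], right=[]
Reconstructed level-order: [12, 6, 22, 2, 25, 4, 29]


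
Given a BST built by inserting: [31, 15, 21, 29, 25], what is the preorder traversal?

Tree insertion order: [31, 15, 21, 29, 25]
Tree (level-order array): [31, 15, None, None, 21, None, 29, 25]
Preorder traversal: [31, 15, 21, 29, 25]


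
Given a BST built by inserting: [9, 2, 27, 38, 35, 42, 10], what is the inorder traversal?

Tree insertion order: [9, 2, 27, 38, 35, 42, 10]
Tree (level-order array): [9, 2, 27, None, None, 10, 38, None, None, 35, 42]
Inorder traversal: [2, 9, 10, 27, 35, 38, 42]


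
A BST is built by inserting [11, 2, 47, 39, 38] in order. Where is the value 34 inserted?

Starting tree (level order): [11, 2, 47, None, None, 39, None, 38]
Insertion path: 11 -> 47 -> 39 -> 38
Result: insert 34 as left child of 38
Final tree (level order): [11, 2, 47, None, None, 39, None, 38, None, 34]


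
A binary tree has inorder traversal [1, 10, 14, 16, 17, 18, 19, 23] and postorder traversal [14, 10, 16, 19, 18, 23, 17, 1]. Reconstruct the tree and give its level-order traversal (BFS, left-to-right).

Inorder:   [1, 10, 14, 16, 17, 18, 19, 23]
Postorder: [14, 10, 16, 19, 18, 23, 17, 1]
Algorithm: postorder visits root last, so walk postorder right-to-left;
each value is the root of the current inorder slice — split it at that
value, recurse on the right subtree first, then the left.
Recursive splits:
  root=1; inorder splits into left=[], right=[10, 14, 16, 17, 18, 19, 23]
  root=17; inorder splits into left=[10, 14, 16], right=[18, 19, 23]
  root=23; inorder splits into left=[18, 19], right=[]
  root=18; inorder splits into left=[], right=[19]
  root=19; inorder splits into left=[], right=[]
  root=16; inorder splits into left=[10, 14], right=[]
  root=10; inorder splits into left=[], right=[14]
  root=14; inorder splits into left=[], right=[]
Reconstructed level-order: [1, 17, 16, 23, 10, 18, 14, 19]


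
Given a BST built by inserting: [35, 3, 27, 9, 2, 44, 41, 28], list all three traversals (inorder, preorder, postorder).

Tree insertion order: [35, 3, 27, 9, 2, 44, 41, 28]
Tree (level-order array): [35, 3, 44, 2, 27, 41, None, None, None, 9, 28]
Inorder (L, root, R): [2, 3, 9, 27, 28, 35, 41, 44]
Preorder (root, L, R): [35, 3, 2, 27, 9, 28, 44, 41]
Postorder (L, R, root): [2, 9, 28, 27, 3, 41, 44, 35]


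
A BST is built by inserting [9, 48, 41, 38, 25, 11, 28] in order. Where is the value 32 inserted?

Starting tree (level order): [9, None, 48, 41, None, 38, None, 25, None, 11, 28]
Insertion path: 9 -> 48 -> 41 -> 38 -> 25 -> 28
Result: insert 32 as right child of 28
Final tree (level order): [9, None, 48, 41, None, 38, None, 25, None, 11, 28, None, None, None, 32]


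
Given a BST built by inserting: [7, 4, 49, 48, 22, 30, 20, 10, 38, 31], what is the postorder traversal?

Tree insertion order: [7, 4, 49, 48, 22, 30, 20, 10, 38, 31]
Tree (level-order array): [7, 4, 49, None, None, 48, None, 22, None, 20, 30, 10, None, None, 38, None, None, 31]
Postorder traversal: [4, 10, 20, 31, 38, 30, 22, 48, 49, 7]


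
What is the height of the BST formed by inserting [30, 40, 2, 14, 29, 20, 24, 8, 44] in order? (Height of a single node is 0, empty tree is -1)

Insertion order: [30, 40, 2, 14, 29, 20, 24, 8, 44]
Tree (level-order array): [30, 2, 40, None, 14, None, 44, 8, 29, None, None, None, None, 20, None, None, 24]
Compute height bottom-up (empty subtree = -1):
  height(8) = 1 + max(-1, -1) = 0
  height(24) = 1 + max(-1, -1) = 0
  height(20) = 1 + max(-1, 0) = 1
  height(29) = 1 + max(1, -1) = 2
  height(14) = 1 + max(0, 2) = 3
  height(2) = 1 + max(-1, 3) = 4
  height(44) = 1 + max(-1, -1) = 0
  height(40) = 1 + max(-1, 0) = 1
  height(30) = 1 + max(4, 1) = 5
Height = 5


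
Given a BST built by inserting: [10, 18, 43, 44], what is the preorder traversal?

Tree insertion order: [10, 18, 43, 44]
Tree (level-order array): [10, None, 18, None, 43, None, 44]
Preorder traversal: [10, 18, 43, 44]


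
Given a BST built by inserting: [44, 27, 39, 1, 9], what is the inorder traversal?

Tree insertion order: [44, 27, 39, 1, 9]
Tree (level-order array): [44, 27, None, 1, 39, None, 9]
Inorder traversal: [1, 9, 27, 39, 44]


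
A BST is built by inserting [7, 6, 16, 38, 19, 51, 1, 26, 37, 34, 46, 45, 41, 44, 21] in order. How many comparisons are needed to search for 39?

Search path for 39: 7 -> 16 -> 38 -> 51 -> 46 -> 45 -> 41
Found: False
Comparisons: 7


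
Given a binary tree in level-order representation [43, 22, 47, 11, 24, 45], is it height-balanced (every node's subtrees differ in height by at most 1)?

Tree (level-order array): [43, 22, 47, 11, 24, 45]
Definition: a tree is height-balanced if, at every node, |h(left) - h(right)| <= 1 (empty subtree has height -1).
Bottom-up per-node check:
  node 11: h_left=-1, h_right=-1, diff=0 [OK], height=0
  node 24: h_left=-1, h_right=-1, diff=0 [OK], height=0
  node 22: h_left=0, h_right=0, diff=0 [OK], height=1
  node 45: h_left=-1, h_right=-1, diff=0 [OK], height=0
  node 47: h_left=0, h_right=-1, diff=1 [OK], height=1
  node 43: h_left=1, h_right=1, diff=0 [OK], height=2
All nodes satisfy the balance condition.
Result: Balanced


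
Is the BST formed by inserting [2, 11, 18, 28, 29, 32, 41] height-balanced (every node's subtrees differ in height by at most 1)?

Tree (level-order array): [2, None, 11, None, 18, None, 28, None, 29, None, 32, None, 41]
Definition: a tree is height-balanced if, at every node, |h(left) - h(right)| <= 1 (empty subtree has height -1).
Bottom-up per-node check:
  node 41: h_left=-1, h_right=-1, diff=0 [OK], height=0
  node 32: h_left=-1, h_right=0, diff=1 [OK], height=1
  node 29: h_left=-1, h_right=1, diff=2 [FAIL (|-1-1|=2 > 1)], height=2
  node 28: h_left=-1, h_right=2, diff=3 [FAIL (|-1-2|=3 > 1)], height=3
  node 18: h_left=-1, h_right=3, diff=4 [FAIL (|-1-3|=4 > 1)], height=4
  node 11: h_left=-1, h_right=4, diff=5 [FAIL (|-1-4|=5 > 1)], height=5
  node 2: h_left=-1, h_right=5, diff=6 [FAIL (|-1-5|=6 > 1)], height=6
Node 29 violates the condition: |-1 - 1| = 2 > 1.
Result: Not balanced


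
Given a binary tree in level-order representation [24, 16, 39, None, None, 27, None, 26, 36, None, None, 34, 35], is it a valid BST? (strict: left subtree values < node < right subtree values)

Level-order array: [24, 16, 39, None, None, 27, None, 26, 36, None, None, 34, 35]
Validate using subtree bounds (lo, hi): at each node, require lo < value < hi,
then recurse left with hi=value and right with lo=value.
Preorder trace (stopping at first violation):
  at node 24 with bounds (-inf, +inf): OK
  at node 16 with bounds (-inf, 24): OK
  at node 39 with bounds (24, +inf): OK
  at node 27 with bounds (24, 39): OK
  at node 26 with bounds (24, 27): OK
  at node 36 with bounds (27, 39): OK
  at node 34 with bounds (27, 36): OK
  at node 35 with bounds (36, 39): VIOLATION
Node 35 violates its bound: not (36 < 35 < 39).
Result: Not a valid BST


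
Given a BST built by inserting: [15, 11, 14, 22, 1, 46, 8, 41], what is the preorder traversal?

Tree insertion order: [15, 11, 14, 22, 1, 46, 8, 41]
Tree (level-order array): [15, 11, 22, 1, 14, None, 46, None, 8, None, None, 41]
Preorder traversal: [15, 11, 1, 8, 14, 22, 46, 41]


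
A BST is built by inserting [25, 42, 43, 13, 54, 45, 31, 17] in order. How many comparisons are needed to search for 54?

Search path for 54: 25 -> 42 -> 43 -> 54
Found: True
Comparisons: 4


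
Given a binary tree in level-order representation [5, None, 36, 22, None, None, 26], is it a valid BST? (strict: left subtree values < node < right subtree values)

Level-order array: [5, None, 36, 22, None, None, 26]
Validate using subtree bounds (lo, hi): at each node, require lo < value < hi,
then recurse left with hi=value and right with lo=value.
Preorder trace (stopping at first violation):
  at node 5 with bounds (-inf, +inf): OK
  at node 36 with bounds (5, +inf): OK
  at node 22 with bounds (5, 36): OK
  at node 26 with bounds (22, 36): OK
No violation found at any node.
Result: Valid BST


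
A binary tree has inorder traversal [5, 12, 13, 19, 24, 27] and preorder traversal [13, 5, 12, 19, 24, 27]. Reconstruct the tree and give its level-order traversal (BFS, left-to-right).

Inorder:  [5, 12, 13, 19, 24, 27]
Preorder: [13, 5, 12, 19, 24, 27]
Algorithm: preorder visits root first, so consume preorder in order;
for each root, split the current inorder slice at that value into
left-subtree inorder and right-subtree inorder, then recurse.
Recursive splits:
  root=13; inorder splits into left=[5, 12], right=[19, 24, 27]
  root=5; inorder splits into left=[], right=[12]
  root=12; inorder splits into left=[], right=[]
  root=19; inorder splits into left=[], right=[24, 27]
  root=24; inorder splits into left=[], right=[27]
  root=27; inorder splits into left=[], right=[]
Reconstructed level-order: [13, 5, 19, 12, 24, 27]


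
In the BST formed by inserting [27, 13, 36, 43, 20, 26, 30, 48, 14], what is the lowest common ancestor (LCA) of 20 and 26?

Tree insertion order: [27, 13, 36, 43, 20, 26, 30, 48, 14]
Tree (level-order array): [27, 13, 36, None, 20, 30, 43, 14, 26, None, None, None, 48]
In a BST, the LCA of p=20, q=26 is the first node v on the
root-to-leaf path with p <= v <= q (go left if both < v, right if both > v).
Walk from root:
  at 27: both 20 and 26 < 27, go left
  at 13: both 20 and 26 > 13, go right
  at 20: 20 <= 20 <= 26, this is the LCA
LCA = 20


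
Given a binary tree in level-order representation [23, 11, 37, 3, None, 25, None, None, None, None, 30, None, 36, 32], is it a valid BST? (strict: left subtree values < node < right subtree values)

Level-order array: [23, 11, 37, 3, None, 25, None, None, None, None, 30, None, 36, 32]
Validate using subtree bounds (lo, hi): at each node, require lo < value < hi,
then recurse left with hi=value and right with lo=value.
Preorder trace (stopping at first violation):
  at node 23 with bounds (-inf, +inf): OK
  at node 11 with bounds (-inf, 23): OK
  at node 3 with bounds (-inf, 11): OK
  at node 37 with bounds (23, +inf): OK
  at node 25 with bounds (23, 37): OK
  at node 30 with bounds (25, 37): OK
  at node 36 with bounds (30, 37): OK
  at node 32 with bounds (30, 36): OK
No violation found at any node.
Result: Valid BST


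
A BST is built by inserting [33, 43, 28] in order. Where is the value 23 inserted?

Starting tree (level order): [33, 28, 43]
Insertion path: 33 -> 28
Result: insert 23 as left child of 28
Final tree (level order): [33, 28, 43, 23]


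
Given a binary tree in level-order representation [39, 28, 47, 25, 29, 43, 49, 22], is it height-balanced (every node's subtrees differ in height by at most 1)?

Tree (level-order array): [39, 28, 47, 25, 29, 43, 49, 22]
Definition: a tree is height-balanced if, at every node, |h(left) - h(right)| <= 1 (empty subtree has height -1).
Bottom-up per-node check:
  node 22: h_left=-1, h_right=-1, diff=0 [OK], height=0
  node 25: h_left=0, h_right=-1, diff=1 [OK], height=1
  node 29: h_left=-1, h_right=-1, diff=0 [OK], height=0
  node 28: h_left=1, h_right=0, diff=1 [OK], height=2
  node 43: h_left=-1, h_right=-1, diff=0 [OK], height=0
  node 49: h_left=-1, h_right=-1, diff=0 [OK], height=0
  node 47: h_left=0, h_right=0, diff=0 [OK], height=1
  node 39: h_left=2, h_right=1, diff=1 [OK], height=3
All nodes satisfy the balance condition.
Result: Balanced


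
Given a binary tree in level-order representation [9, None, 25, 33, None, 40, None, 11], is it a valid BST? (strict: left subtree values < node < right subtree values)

Level-order array: [9, None, 25, 33, None, 40, None, 11]
Validate using subtree bounds (lo, hi): at each node, require lo < value < hi,
then recurse left with hi=value and right with lo=value.
Preorder trace (stopping at first violation):
  at node 9 with bounds (-inf, +inf): OK
  at node 25 with bounds (9, +inf): OK
  at node 33 with bounds (9, 25): VIOLATION
Node 33 violates its bound: not (9 < 33 < 25).
Result: Not a valid BST


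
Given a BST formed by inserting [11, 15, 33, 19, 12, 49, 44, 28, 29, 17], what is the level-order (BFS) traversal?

Tree insertion order: [11, 15, 33, 19, 12, 49, 44, 28, 29, 17]
Tree (level-order array): [11, None, 15, 12, 33, None, None, 19, 49, 17, 28, 44, None, None, None, None, 29]
BFS from the root, enqueuing left then right child of each popped node:
  queue [11] -> pop 11, enqueue [15], visited so far: [11]
  queue [15] -> pop 15, enqueue [12, 33], visited so far: [11, 15]
  queue [12, 33] -> pop 12, enqueue [none], visited so far: [11, 15, 12]
  queue [33] -> pop 33, enqueue [19, 49], visited so far: [11, 15, 12, 33]
  queue [19, 49] -> pop 19, enqueue [17, 28], visited so far: [11, 15, 12, 33, 19]
  queue [49, 17, 28] -> pop 49, enqueue [44], visited so far: [11, 15, 12, 33, 19, 49]
  queue [17, 28, 44] -> pop 17, enqueue [none], visited so far: [11, 15, 12, 33, 19, 49, 17]
  queue [28, 44] -> pop 28, enqueue [29], visited so far: [11, 15, 12, 33, 19, 49, 17, 28]
  queue [44, 29] -> pop 44, enqueue [none], visited so far: [11, 15, 12, 33, 19, 49, 17, 28, 44]
  queue [29] -> pop 29, enqueue [none], visited so far: [11, 15, 12, 33, 19, 49, 17, 28, 44, 29]
Result: [11, 15, 12, 33, 19, 49, 17, 28, 44, 29]


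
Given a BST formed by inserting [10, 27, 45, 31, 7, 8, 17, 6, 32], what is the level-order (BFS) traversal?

Tree insertion order: [10, 27, 45, 31, 7, 8, 17, 6, 32]
Tree (level-order array): [10, 7, 27, 6, 8, 17, 45, None, None, None, None, None, None, 31, None, None, 32]
BFS from the root, enqueuing left then right child of each popped node:
  queue [10] -> pop 10, enqueue [7, 27], visited so far: [10]
  queue [7, 27] -> pop 7, enqueue [6, 8], visited so far: [10, 7]
  queue [27, 6, 8] -> pop 27, enqueue [17, 45], visited so far: [10, 7, 27]
  queue [6, 8, 17, 45] -> pop 6, enqueue [none], visited so far: [10, 7, 27, 6]
  queue [8, 17, 45] -> pop 8, enqueue [none], visited so far: [10, 7, 27, 6, 8]
  queue [17, 45] -> pop 17, enqueue [none], visited so far: [10, 7, 27, 6, 8, 17]
  queue [45] -> pop 45, enqueue [31], visited so far: [10, 7, 27, 6, 8, 17, 45]
  queue [31] -> pop 31, enqueue [32], visited so far: [10, 7, 27, 6, 8, 17, 45, 31]
  queue [32] -> pop 32, enqueue [none], visited so far: [10, 7, 27, 6, 8, 17, 45, 31, 32]
Result: [10, 7, 27, 6, 8, 17, 45, 31, 32]


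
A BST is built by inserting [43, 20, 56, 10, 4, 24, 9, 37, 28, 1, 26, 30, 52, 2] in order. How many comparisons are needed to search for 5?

Search path for 5: 43 -> 20 -> 10 -> 4 -> 9
Found: False
Comparisons: 5


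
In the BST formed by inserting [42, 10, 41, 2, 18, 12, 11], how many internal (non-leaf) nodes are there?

Tree built from: [42, 10, 41, 2, 18, 12, 11]
Tree (level-order array): [42, 10, None, 2, 41, None, None, 18, None, 12, None, 11]
Rule: An internal node has at least one child.
Per-node child counts:
  node 42: 1 child(ren)
  node 10: 2 child(ren)
  node 2: 0 child(ren)
  node 41: 1 child(ren)
  node 18: 1 child(ren)
  node 12: 1 child(ren)
  node 11: 0 child(ren)
Matching nodes: [42, 10, 41, 18, 12]
Count of internal (non-leaf) nodes: 5


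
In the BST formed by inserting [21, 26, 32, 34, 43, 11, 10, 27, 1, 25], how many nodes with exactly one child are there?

Tree built from: [21, 26, 32, 34, 43, 11, 10, 27, 1, 25]
Tree (level-order array): [21, 11, 26, 10, None, 25, 32, 1, None, None, None, 27, 34, None, None, None, None, None, 43]
Rule: These are nodes with exactly 1 non-null child.
Per-node child counts:
  node 21: 2 child(ren)
  node 11: 1 child(ren)
  node 10: 1 child(ren)
  node 1: 0 child(ren)
  node 26: 2 child(ren)
  node 25: 0 child(ren)
  node 32: 2 child(ren)
  node 27: 0 child(ren)
  node 34: 1 child(ren)
  node 43: 0 child(ren)
Matching nodes: [11, 10, 34]
Count of nodes with exactly one child: 3


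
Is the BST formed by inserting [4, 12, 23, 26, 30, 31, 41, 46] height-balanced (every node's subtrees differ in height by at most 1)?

Tree (level-order array): [4, None, 12, None, 23, None, 26, None, 30, None, 31, None, 41, None, 46]
Definition: a tree is height-balanced if, at every node, |h(left) - h(right)| <= 1 (empty subtree has height -1).
Bottom-up per-node check:
  node 46: h_left=-1, h_right=-1, diff=0 [OK], height=0
  node 41: h_left=-1, h_right=0, diff=1 [OK], height=1
  node 31: h_left=-1, h_right=1, diff=2 [FAIL (|-1-1|=2 > 1)], height=2
  node 30: h_left=-1, h_right=2, diff=3 [FAIL (|-1-2|=3 > 1)], height=3
  node 26: h_left=-1, h_right=3, diff=4 [FAIL (|-1-3|=4 > 1)], height=4
  node 23: h_left=-1, h_right=4, diff=5 [FAIL (|-1-4|=5 > 1)], height=5
  node 12: h_left=-1, h_right=5, diff=6 [FAIL (|-1-5|=6 > 1)], height=6
  node 4: h_left=-1, h_right=6, diff=7 [FAIL (|-1-6|=7 > 1)], height=7
Node 31 violates the condition: |-1 - 1| = 2 > 1.
Result: Not balanced


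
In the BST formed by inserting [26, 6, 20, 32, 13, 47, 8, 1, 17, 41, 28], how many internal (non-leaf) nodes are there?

Tree built from: [26, 6, 20, 32, 13, 47, 8, 1, 17, 41, 28]
Tree (level-order array): [26, 6, 32, 1, 20, 28, 47, None, None, 13, None, None, None, 41, None, 8, 17]
Rule: An internal node has at least one child.
Per-node child counts:
  node 26: 2 child(ren)
  node 6: 2 child(ren)
  node 1: 0 child(ren)
  node 20: 1 child(ren)
  node 13: 2 child(ren)
  node 8: 0 child(ren)
  node 17: 0 child(ren)
  node 32: 2 child(ren)
  node 28: 0 child(ren)
  node 47: 1 child(ren)
  node 41: 0 child(ren)
Matching nodes: [26, 6, 20, 13, 32, 47]
Count of internal (non-leaf) nodes: 6


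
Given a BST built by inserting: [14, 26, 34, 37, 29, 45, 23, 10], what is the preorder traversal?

Tree insertion order: [14, 26, 34, 37, 29, 45, 23, 10]
Tree (level-order array): [14, 10, 26, None, None, 23, 34, None, None, 29, 37, None, None, None, 45]
Preorder traversal: [14, 10, 26, 23, 34, 29, 37, 45]


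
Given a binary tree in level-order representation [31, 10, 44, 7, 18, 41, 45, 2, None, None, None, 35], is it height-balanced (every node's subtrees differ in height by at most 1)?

Tree (level-order array): [31, 10, 44, 7, 18, 41, 45, 2, None, None, None, 35]
Definition: a tree is height-balanced if, at every node, |h(left) - h(right)| <= 1 (empty subtree has height -1).
Bottom-up per-node check:
  node 2: h_left=-1, h_right=-1, diff=0 [OK], height=0
  node 7: h_left=0, h_right=-1, diff=1 [OK], height=1
  node 18: h_left=-1, h_right=-1, diff=0 [OK], height=0
  node 10: h_left=1, h_right=0, diff=1 [OK], height=2
  node 35: h_left=-1, h_right=-1, diff=0 [OK], height=0
  node 41: h_left=0, h_right=-1, diff=1 [OK], height=1
  node 45: h_left=-1, h_right=-1, diff=0 [OK], height=0
  node 44: h_left=1, h_right=0, diff=1 [OK], height=2
  node 31: h_left=2, h_right=2, diff=0 [OK], height=3
All nodes satisfy the balance condition.
Result: Balanced


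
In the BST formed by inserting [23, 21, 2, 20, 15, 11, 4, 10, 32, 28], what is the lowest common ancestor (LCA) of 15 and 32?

Tree insertion order: [23, 21, 2, 20, 15, 11, 4, 10, 32, 28]
Tree (level-order array): [23, 21, 32, 2, None, 28, None, None, 20, None, None, 15, None, 11, None, 4, None, None, 10]
In a BST, the LCA of p=15, q=32 is the first node v on the
root-to-leaf path with p <= v <= q (go left if both < v, right if both > v).
Walk from root:
  at 23: 15 <= 23 <= 32, this is the LCA
LCA = 23


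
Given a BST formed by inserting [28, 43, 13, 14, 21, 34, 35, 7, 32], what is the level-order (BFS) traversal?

Tree insertion order: [28, 43, 13, 14, 21, 34, 35, 7, 32]
Tree (level-order array): [28, 13, 43, 7, 14, 34, None, None, None, None, 21, 32, 35]
BFS from the root, enqueuing left then right child of each popped node:
  queue [28] -> pop 28, enqueue [13, 43], visited so far: [28]
  queue [13, 43] -> pop 13, enqueue [7, 14], visited so far: [28, 13]
  queue [43, 7, 14] -> pop 43, enqueue [34], visited so far: [28, 13, 43]
  queue [7, 14, 34] -> pop 7, enqueue [none], visited so far: [28, 13, 43, 7]
  queue [14, 34] -> pop 14, enqueue [21], visited so far: [28, 13, 43, 7, 14]
  queue [34, 21] -> pop 34, enqueue [32, 35], visited so far: [28, 13, 43, 7, 14, 34]
  queue [21, 32, 35] -> pop 21, enqueue [none], visited so far: [28, 13, 43, 7, 14, 34, 21]
  queue [32, 35] -> pop 32, enqueue [none], visited so far: [28, 13, 43, 7, 14, 34, 21, 32]
  queue [35] -> pop 35, enqueue [none], visited so far: [28, 13, 43, 7, 14, 34, 21, 32, 35]
Result: [28, 13, 43, 7, 14, 34, 21, 32, 35]


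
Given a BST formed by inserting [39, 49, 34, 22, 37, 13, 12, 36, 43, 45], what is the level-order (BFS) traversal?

Tree insertion order: [39, 49, 34, 22, 37, 13, 12, 36, 43, 45]
Tree (level-order array): [39, 34, 49, 22, 37, 43, None, 13, None, 36, None, None, 45, 12]
BFS from the root, enqueuing left then right child of each popped node:
  queue [39] -> pop 39, enqueue [34, 49], visited so far: [39]
  queue [34, 49] -> pop 34, enqueue [22, 37], visited so far: [39, 34]
  queue [49, 22, 37] -> pop 49, enqueue [43], visited so far: [39, 34, 49]
  queue [22, 37, 43] -> pop 22, enqueue [13], visited so far: [39, 34, 49, 22]
  queue [37, 43, 13] -> pop 37, enqueue [36], visited so far: [39, 34, 49, 22, 37]
  queue [43, 13, 36] -> pop 43, enqueue [45], visited so far: [39, 34, 49, 22, 37, 43]
  queue [13, 36, 45] -> pop 13, enqueue [12], visited so far: [39, 34, 49, 22, 37, 43, 13]
  queue [36, 45, 12] -> pop 36, enqueue [none], visited so far: [39, 34, 49, 22, 37, 43, 13, 36]
  queue [45, 12] -> pop 45, enqueue [none], visited so far: [39, 34, 49, 22, 37, 43, 13, 36, 45]
  queue [12] -> pop 12, enqueue [none], visited so far: [39, 34, 49, 22, 37, 43, 13, 36, 45, 12]
Result: [39, 34, 49, 22, 37, 43, 13, 36, 45, 12]


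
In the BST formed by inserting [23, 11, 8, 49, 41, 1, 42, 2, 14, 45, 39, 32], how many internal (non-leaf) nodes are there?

Tree built from: [23, 11, 8, 49, 41, 1, 42, 2, 14, 45, 39, 32]
Tree (level-order array): [23, 11, 49, 8, 14, 41, None, 1, None, None, None, 39, 42, None, 2, 32, None, None, 45]
Rule: An internal node has at least one child.
Per-node child counts:
  node 23: 2 child(ren)
  node 11: 2 child(ren)
  node 8: 1 child(ren)
  node 1: 1 child(ren)
  node 2: 0 child(ren)
  node 14: 0 child(ren)
  node 49: 1 child(ren)
  node 41: 2 child(ren)
  node 39: 1 child(ren)
  node 32: 0 child(ren)
  node 42: 1 child(ren)
  node 45: 0 child(ren)
Matching nodes: [23, 11, 8, 1, 49, 41, 39, 42]
Count of internal (non-leaf) nodes: 8


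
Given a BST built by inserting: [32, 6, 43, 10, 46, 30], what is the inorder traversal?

Tree insertion order: [32, 6, 43, 10, 46, 30]
Tree (level-order array): [32, 6, 43, None, 10, None, 46, None, 30]
Inorder traversal: [6, 10, 30, 32, 43, 46]


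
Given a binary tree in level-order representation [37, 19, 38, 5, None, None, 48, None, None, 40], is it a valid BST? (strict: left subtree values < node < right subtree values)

Level-order array: [37, 19, 38, 5, None, None, 48, None, None, 40]
Validate using subtree bounds (lo, hi): at each node, require lo < value < hi,
then recurse left with hi=value and right with lo=value.
Preorder trace (stopping at first violation):
  at node 37 with bounds (-inf, +inf): OK
  at node 19 with bounds (-inf, 37): OK
  at node 5 with bounds (-inf, 19): OK
  at node 38 with bounds (37, +inf): OK
  at node 48 with bounds (38, +inf): OK
  at node 40 with bounds (38, 48): OK
No violation found at any node.
Result: Valid BST


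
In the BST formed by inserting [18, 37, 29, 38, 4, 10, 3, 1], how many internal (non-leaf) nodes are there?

Tree built from: [18, 37, 29, 38, 4, 10, 3, 1]
Tree (level-order array): [18, 4, 37, 3, 10, 29, 38, 1]
Rule: An internal node has at least one child.
Per-node child counts:
  node 18: 2 child(ren)
  node 4: 2 child(ren)
  node 3: 1 child(ren)
  node 1: 0 child(ren)
  node 10: 0 child(ren)
  node 37: 2 child(ren)
  node 29: 0 child(ren)
  node 38: 0 child(ren)
Matching nodes: [18, 4, 3, 37]
Count of internal (non-leaf) nodes: 4


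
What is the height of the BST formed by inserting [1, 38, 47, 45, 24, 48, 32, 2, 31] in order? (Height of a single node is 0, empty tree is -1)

Insertion order: [1, 38, 47, 45, 24, 48, 32, 2, 31]
Tree (level-order array): [1, None, 38, 24, 47, 2, 32, 45, 48, None, None, 31]
Compute height bottom-up (empty subtree = -1):
  height(2) = 1 + max(-1, -1) = 0
  height(31) = 1 + max(-1, -1) = 0
  height(32) = 1 + max(0, -1) = 1
  height(24) = 1 + max(0, 1) = 2
  height(45) = 1 + max(-1, -1) = 0
  height(48) = 1 + max(-1, -1) = 0
  height(47) = 1 + max(0, 0) = 1
  height(38) = 1 + max(2, 1) = 3
  height(1) = 1 + max(-1, 3) = 4
Height = 4


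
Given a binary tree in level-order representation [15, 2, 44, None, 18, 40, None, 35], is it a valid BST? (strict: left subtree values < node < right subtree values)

Level-order array: [15, 2, 44, None, 18, 40, None, 35]
Validate using subtree bounds (lo, hi): at each node, require lo < value < hi,
then recurse left with hi=value and right with lo=value.
Preorder trace (stopping at first violation):
  at node 15 with bounds (-inf, +inf): OK
  at node 2 with bounds (-inf, 15): OK
  at node 18 with bounds (2, 15): VIOLATION
Node 18 violates its bound: not (2 < 18 < 15).
Result: Not a valid BST


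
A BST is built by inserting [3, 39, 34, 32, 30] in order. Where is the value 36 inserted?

Starting tree (level order): [3, None, 39, 34, None, 32, None, 30]
Insertion path: 3 -> 39 -> 34
Result: insert 36 as right child of 34
Final tree (level order): [3, None, 39, 34, None, 32, 36, 30]


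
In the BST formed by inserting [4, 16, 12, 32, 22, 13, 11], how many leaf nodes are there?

Tree built from: [4, 16, 12, 32, 22, 13, 11]
Tree (level-order array): [4, None, 16, 12, 32, 11, 13, 22]
Rule: A leaf has 0 children.
Per-node child counts:
  node 4: 1 child(ren)
  node 16: 2 child(ren)
  node 12: 2 child(ren)
  node 11: 0 child(ren)
  node 13: 0 child(ren)
  node 32: 1 child(ren)
  node 22: 0 child(ren)
Matching nodes: [11, 13, 22]
Count of leaf nodes: 3


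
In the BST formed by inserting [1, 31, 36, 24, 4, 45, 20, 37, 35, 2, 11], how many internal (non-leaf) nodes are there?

Tree built from: [1, 31, 36, 24, 4, 45, 20, 37, 35, 2, 11]
Tree (level-order array): [1, None, 31, 24, 36, 4, None, 35, 45, 2, 20, None, None, 37, None, None, None, 11]
Rule: An internal node has at least one child.
Per-node child counts:
  node 1: 1 child(ren)
  node 31: 2 child(ren)
  node 24: 1 child(ren)
  node 4: 2 child(ren)
  node 2: 0 child(ren)
  node 20: 1 child(ren)
  node 11: 0 child(ren)
  node 36: 2 child(ren)
  node 35: 0 child(ren)
  node 45: 1 child(ren)
  node 37: 0 child(ren)
Matching nodes: [1, 31, 24, 4, 20, 36, 45]
Count of internal (non-leaf) nodes: 7


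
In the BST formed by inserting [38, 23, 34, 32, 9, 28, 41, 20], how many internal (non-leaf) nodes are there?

Tree built from: [38, 23, 34, 32, 9, 28, 41, 20]
Tree (level-order array): [38, 23, 41, 9, 34, None, None, None, 20, 32, None, None, None, 28]
Rule: An internal node has at least one child.
Per-node child counts:
  node 38: 2 child(ren)
  node 23: 2 child(ren)
  node 9: 1 child(ren)
  node 20: 0 child(ren)
  node 34: 1 child(ren)
  node 32: 1 child(ren)
  node 28: 0 child(ren)
  node 41: 0 child(ren)
Matching nodes: [38, 23, 9, 34, 32]
Count of internal (non-leaf) nodes: 5


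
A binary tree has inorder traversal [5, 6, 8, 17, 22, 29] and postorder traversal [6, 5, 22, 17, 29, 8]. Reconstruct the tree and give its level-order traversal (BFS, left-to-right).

Inorder:   [5, 6, 8, 17, 22, 29]
Postorder: [6, 5, 22, 17, 29, 8]
Algorithm: postorder visits root last, so walk postorder right-to-left;
each value is the root of the current inorder slice — split it at that
value, recurse on the right subtree first, then the left.
Recursive splits:
  root=8; inorder splits into left=[5, 6], right=[17, 22, 29]
  root=29; inorder splits into left=[17, 22], right=[]
  root=17; inorder splits into left=[], right=[22]
  root=22; inorder splits into left=[], right=[]
  root=5; inorder splits into left=[], right=[6]
  root=6; inorder splits into left=[], right=[]
Reconstructed level-order: [8, 5, 29, 6, 17, 22]


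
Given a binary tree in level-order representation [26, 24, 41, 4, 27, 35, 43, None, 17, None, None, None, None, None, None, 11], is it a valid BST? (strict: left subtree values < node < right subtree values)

Level-order array: [26, 24, 41, 4, 27, 35, 43, None, 17, None, None, None, None, None, None, 11]
Validate using subtree bounds (lo, hi): at each node, require lo < value < hi,
then recurse left with hi=value and right with lo=value.
Preorder trace (stopping at first violation):
  at node 26 with bounds (-inf, +inf): OK
  at node 24 with bounds (-inf, 26): OK
  at node 4 with bounds (-inf, 24): OK
  at node 17 with bounds (4, 24): OK
  at node 11 with bounds (4, 17): OK
  at node 27 with bounds (24, 26): VIOLATION
Node 27 violates its bound: not (24 < 27 < 26).
Result: Not a valid BST


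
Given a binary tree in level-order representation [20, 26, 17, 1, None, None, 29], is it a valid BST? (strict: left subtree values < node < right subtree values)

Level-order array: [20, 26, 17, 1, None, None, 29]
Validate using subtree bounds (lo, hi): at each node, require lo < value < hi,
then recurse left with hi=value and right with lo=value.
Preorder trace (stopping at first violation):
  at node 20 with bounds (-inf, +inf): OK
  at node 26 with bounds (-inf, 20): VIOLATION
Node 26 violates its bound: not (-inf < 26 < 20).
Result: Not a valid BST


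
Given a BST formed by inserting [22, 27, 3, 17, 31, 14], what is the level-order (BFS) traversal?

Tree insertion order: [22, 27, 3, 17, 31, 14]
Tree (level-order array): [22, 3, 27, None, 17, None, 31, 14]
BFS from the root, enqueuing left then right child of each popped node:
  queue [22] -> pop 22, enqueue [3, 27], visited so far: [22]
  queue [3, 27] -> pop 3, enqueue [17], visited so far: [22, 3]
  queue [27, 17] -> pop 27, enqueue [31], visited so far: [22, 3, 27]
  queue [17, 31] -> pop 17, enqueue [14], visited so far: [22, 3, 27, 17]
  queue [31, 14] -> pop 31, enqueue [none], visited so far: [22, 3, 27, 17, 31]
  queue [14] -> pop 14, enqueue [none], visited so far: [22, 3, 27, 17, 31, 14]
Result: [22, 3, 27, 17, 31, 14]


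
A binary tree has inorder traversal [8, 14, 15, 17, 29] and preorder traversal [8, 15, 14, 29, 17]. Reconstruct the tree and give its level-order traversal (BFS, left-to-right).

Inorder:  [8, 14, 15, 17, 29]
Preorder: [8, 15, 14, 29, 17]
Algorithm: preorder visits root first, so consume preorder in order;
for each root, split the current inorder slice at that value into
left-subtree inorder and right-subtree inorder, then recurse.
Recursive splits:
  root=8; inorder splits into left=[], right=[14, 15, 17, 29]
  root=15; inorder splits into left=[14], right=[17, 29]
  root=14; inorder splits into left=[], right=[]
  root=29; inorder splits into left=[17], right=[]
  root=17; inorder splits into left=[], right=[]
Reconstructed level-order: [8, 15, 14, 29, 17]


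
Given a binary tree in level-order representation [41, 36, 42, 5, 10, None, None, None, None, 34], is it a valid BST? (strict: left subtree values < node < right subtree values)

Level-order array: [41, 36, 42, 5, 10, None, None, None, None, 34]
Validate using subtree bounds (lo, hi): at each node, require lo < value < hi,
then recurse left with hi=value and right with lo=value.
Preorder trace (stopping at first violation):
  at node 41 with bounds (-inf, +inf): OK
  at node 36 with bounds (-inf, 41): OK
  at node 5 with bounds (-inf, 36): OK
  at node 10 with bounds (36, 41): VIOLATION
Node 10 violates its bound: not (36 < 10 < 41).
Result: Not a valid BST


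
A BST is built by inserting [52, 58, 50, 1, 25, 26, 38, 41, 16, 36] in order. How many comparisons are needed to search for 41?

Search path for 41: 52 -> 50 -> 1 -> 25 -> 26 -> 38 -> 41
Found: True
Comparisons: 7


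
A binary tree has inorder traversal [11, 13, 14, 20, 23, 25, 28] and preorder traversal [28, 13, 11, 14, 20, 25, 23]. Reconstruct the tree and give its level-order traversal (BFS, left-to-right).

Inorder:  [11, 13, 14, 20, 23, 25, 28]
Preorder: [28, 13, 11, 14, 20, 25, 23]
Algorithm: preorder visits root first, so consume preorder in order;
for each root, split the current inorder slice at that value into
left-subtree inorder and right-subtree inorder, then recurse.
Recursive splits:
  root=28; inorder splits into left=[11, 13, 14, 20, 23, 25], right=[]
  root=13; inorder splits into left=[11], right=[14, 20, 23, 25]
  root=11; inorder splits into left=[], right=[]
  root=14; inorder splits into left=[], right=[20, 23, 25]
  root=20; inorder splits into left=[], right=[23, 25]
  root=25; inorder splits into left=[23], right=[]
  root=23; inorder splits into left=[], right=[]
Reconstructed level-order: [28, 13, 11, 14, 20, 25, 23]


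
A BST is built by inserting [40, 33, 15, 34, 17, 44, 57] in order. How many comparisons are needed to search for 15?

Search path for 15: 40 -> 33 -> 15
Found: True
Comparisons: 3


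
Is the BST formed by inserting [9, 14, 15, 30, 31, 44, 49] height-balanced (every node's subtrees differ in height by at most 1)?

Tree (level-order array): [9, None, 14, None, 15, None, 30, None, 31, None, 44, None, 49]
Definition: a tree is height-balanced if, at every node, |h(left) - h(right)| <= 1 (empty subtree has height -1).
Bottom-up per-node check:
  node 49: h_left=-1, h_right=-1, diff=0 [OK], height=0
  node 44: h_left=-1, h_right=0, diff=1 [OK], height=1
  node 31: h_left=-1, h_right=1, diff=2 [FAIL (|-1-1|=2 > 1)], height=2
  node 30: h_left=-1, h_right=2, diff=3 [FAIL (|-1-2|=3 > 1)], height=3
  node 15: h_left=-1, h_right=3, diff=4 [FAIL (|-1-3|=4 > 1)], height=4
  node 14: h_left=-1, h_right=4, diff=5 [FAIL (|-1-4|=5 > 1)], height=5
  node 9: h_left=-1, h_right=5, diff=6 [FAIL (|-1-5|=6 > 1)], height=6
Node 31 violates the condition: |-1 - 1| = 2 > 1.
Result: Not balanced


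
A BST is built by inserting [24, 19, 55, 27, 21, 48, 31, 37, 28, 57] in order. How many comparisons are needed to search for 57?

Search path for 57: 24 -> 55 -> 57
Found: True
Comparisons: 3


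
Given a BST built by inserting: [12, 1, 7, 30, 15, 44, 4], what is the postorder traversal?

Tree insertion order: [12, 1, 7, 30, 15, 44, 4]
Tree (level-order array): [12, 1, 30, None, 7, 15, 44, 4]
Postorder traversal: [4, 7, 1, 15, 44, 30, 12]


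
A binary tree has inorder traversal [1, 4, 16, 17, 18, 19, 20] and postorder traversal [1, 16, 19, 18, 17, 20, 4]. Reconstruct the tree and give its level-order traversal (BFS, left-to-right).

Inorder:   [1, 4, 16, 17, 18, 19, 20]
Postorder: [1, 16, 19, 18, 17, 20, 4]
Algorithm: postorder visits root last, so walk postorder right-to-left;
each value is the root of the current inorder slice — split it at that
value, recurse on the right subtree first, then the left.
Recursive splits:
  root=4; inorder splits into left=[1], right=[16, 17, 18, 19, 20]
  root=20; inorder splits into left=[16, 17, 18, 19], right=[]
  root=17; inorder splits into left=[16], right=[18, 19]
  root=18; inorder splits into left=[], right=[19]
  root=19; inorder splits into left=[], right=[]
  root=16; inorder splits into left=[], right=[]
  root=1; inorder splits into left=[], right=[]
Reconstructed level-order: [4, 1, 20, 17, 16, 18, 19]
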